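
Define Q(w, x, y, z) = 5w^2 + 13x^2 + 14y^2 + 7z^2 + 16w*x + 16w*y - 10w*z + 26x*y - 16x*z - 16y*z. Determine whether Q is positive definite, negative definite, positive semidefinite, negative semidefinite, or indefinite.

positive definite

The associated matrix is A = [[5, 8, 8, -5], [8, 13, 13, -8], [8, 13, 14, -8], [-5, -8, -8, 7]].
Applying the same elementary operations to the rows and columns of A produces a congruent diagonal matrix with entries 5, 1/5, 1, 2.
So there are 4 positive pivots.
Hence Q is positive definite.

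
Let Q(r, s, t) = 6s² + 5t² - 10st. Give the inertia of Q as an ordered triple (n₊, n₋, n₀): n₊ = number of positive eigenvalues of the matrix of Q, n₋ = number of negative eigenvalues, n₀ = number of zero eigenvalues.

The associated matrix is A = [[0, 0, 0], [0, 6, -5], [0, -5, 5]].
Row-reducing A symmetrically gives the diagonal entries 0, 6, 5/6.
That gives 2 positive, 1 zero pivots.

(2, 0, 1)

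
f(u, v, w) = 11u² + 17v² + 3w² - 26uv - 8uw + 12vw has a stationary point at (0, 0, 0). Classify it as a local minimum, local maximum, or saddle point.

local minimum

The Hessian at the origin is H = [[22, -26, -8], [-26, 34, 12], [-8, 12, 6]].
Congruent diagonalization of H (simultaneous row and column reduction) yields pivots 22, 36/11, 10/9.
Counting signs: 3 positive.
H is positive definite, so the origin is a strict local minimum.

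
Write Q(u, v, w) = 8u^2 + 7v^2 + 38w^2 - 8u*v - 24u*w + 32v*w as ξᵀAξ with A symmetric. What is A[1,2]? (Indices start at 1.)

The coefficient of u·v in Q is -8. For a symmetric A this equals A[1,2] + A[2,1] = 2·A[1,2].
So A[1,2] = -8/2 = -4.

-4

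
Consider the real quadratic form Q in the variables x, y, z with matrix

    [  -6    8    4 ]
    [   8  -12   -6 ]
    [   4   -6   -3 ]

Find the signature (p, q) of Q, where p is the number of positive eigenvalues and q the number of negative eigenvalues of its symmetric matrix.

Congruent diagonalization of A (simultaneous row and column reduction) yields pivots -6, -4/3, 0.
So there are 2 negative, 1 zero pivots.

(0, 2)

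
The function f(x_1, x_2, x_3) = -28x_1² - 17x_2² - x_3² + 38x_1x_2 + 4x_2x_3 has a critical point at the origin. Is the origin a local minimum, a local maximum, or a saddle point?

local maximum

The Hessian at the origin is H = [[-56, 38, 0], [38, -34, 4], [0, 4, -2]].
Congruent diagonalization of H (simultaneous row and column reduction) yields pivots -56, -115/14, -6/115.
That gives 3 negative pivots.
H is negative definite, so the origin is a strict local maximum.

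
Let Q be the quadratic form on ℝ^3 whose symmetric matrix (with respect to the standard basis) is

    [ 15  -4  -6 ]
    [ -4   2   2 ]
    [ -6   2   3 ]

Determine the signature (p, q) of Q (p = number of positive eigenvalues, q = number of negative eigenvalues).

Symmetric row and column elimination reduces A to a congruent diagonal form with pivots 15, 14/15, 3/7.
That gives 3 positive pivots.

(3, 0)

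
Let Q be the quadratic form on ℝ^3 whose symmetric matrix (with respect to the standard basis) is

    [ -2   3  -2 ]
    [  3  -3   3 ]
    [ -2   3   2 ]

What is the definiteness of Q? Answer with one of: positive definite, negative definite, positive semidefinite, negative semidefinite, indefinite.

Symmetric row and column elimination reduces A to a congruent diagonal form with pivots -2, 3/2, 4.
Counting signs: 2 positive, 1 negative.
Hence Q is indefinite.

indefinite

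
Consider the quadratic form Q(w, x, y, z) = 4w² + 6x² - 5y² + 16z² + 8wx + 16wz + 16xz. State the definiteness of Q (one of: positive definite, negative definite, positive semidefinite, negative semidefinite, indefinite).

Write A = [[4, 4, 0, 8], [4, 6, 0, 8], [0, 0, -5, 0], [8, 8, 0, 16]].
Symmetric row and column elimination reduces A to a congruent diagonal form with pivots 4, 2, -5, 0.
That gives 2 positive, 1 negative, 1 zero pivots.
Hence Q is indefinite.

indefinite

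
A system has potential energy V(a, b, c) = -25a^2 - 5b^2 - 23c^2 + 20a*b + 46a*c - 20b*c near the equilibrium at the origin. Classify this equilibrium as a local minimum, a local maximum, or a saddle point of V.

local maximum

The Hessian at the origin is H = [[-50, 20, 46], [20, -10, -20], [46, -20, -46]].
Congruent diagonalization of H (simultaneous row and column reduction) yields pivots -50, -2, -12/5.
Counting signs: 3 negative.
H is negative definite, so the origin is a strict local maximum.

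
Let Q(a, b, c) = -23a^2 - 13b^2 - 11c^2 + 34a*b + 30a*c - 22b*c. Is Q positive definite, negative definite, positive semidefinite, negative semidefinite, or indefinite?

The symmetric matrix of Q is A = [[-23, 17, 15], [17, -13, -11], [15, -11, -11]].
Leading principal minors: Δ_1 = -23, Δ_2 = 10, Δ_3 = -12.
The signs alternate starting with Δ_1 < 0, so by Sylvester's criterion Q is negative definite.

negative definite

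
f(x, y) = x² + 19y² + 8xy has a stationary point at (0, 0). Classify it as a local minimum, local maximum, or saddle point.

local minimum

The Hessian at the origin is H = [[2, 8], [8, 38]].
det H = 2·38 − (8)² = 12 > 0 and H[1,1] = 2 > 0, so H is positive definite.
Therefore the origin is a local minimum.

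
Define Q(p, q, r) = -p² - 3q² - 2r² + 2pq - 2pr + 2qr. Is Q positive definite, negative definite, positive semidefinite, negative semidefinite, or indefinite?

The symmetric matrix of Q is A = [[-1, 1, -1], [1, -3, 1], [-1, 1, -2]].
Leading principal minors: Δ_1 = -1, Δ_2 = 2, Δ_3 = -2.
The signs alternate starting with Δ_1 < 0, so by Sylvester's criterion Q is negative definite.

negative definite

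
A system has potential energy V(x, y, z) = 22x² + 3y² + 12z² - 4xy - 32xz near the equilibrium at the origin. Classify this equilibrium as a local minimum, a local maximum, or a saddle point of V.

saddle point

The Hessian at the origin is H = [[44, -4, -32], [-4, 6, 0], [-32, 0, 24]].
Applying the same elementary operations to the rows and columns of H produces a congruent diagonal matrix with entries 44, 62/11, -24/31.
So there are 2 positive, 1 negative pivots.
H is indefinite, so the origin is a saddle point.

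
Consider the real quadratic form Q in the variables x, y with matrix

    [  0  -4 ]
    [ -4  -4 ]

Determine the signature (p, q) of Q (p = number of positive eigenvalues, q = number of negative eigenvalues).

(1, 1)

By Sylvester's law of inertia any congruent diagonalization of A has 1 positive, 1 negative and 0 zero entries.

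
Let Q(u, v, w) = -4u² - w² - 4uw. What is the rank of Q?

1

Write A = [[-4, 0, -2], [0, 0, 0], [-2, 0, -1]].
Applying the same elementary operations to the rows and columns of A produces a congruent diagonal matrix with entries -4, 0, 0.
That gives 1 negative, 2 zero pivots.
The rank is the number of nonzero pivots: 1.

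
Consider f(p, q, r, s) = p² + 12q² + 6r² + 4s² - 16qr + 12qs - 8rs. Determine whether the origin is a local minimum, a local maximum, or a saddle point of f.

The Hessian at the origin is H = [[2, 0, 0, 0], [0, 24, -16, 12], [0, -16, 12, -8], [0, 12, -8, 8]].
An LDLᵀ factorisation of H has diagonal entries 2, 24, 4/3, 2.
So there are 4 positive pivots.
H is positive definite, so the origin is a strict local minimum.

local minimum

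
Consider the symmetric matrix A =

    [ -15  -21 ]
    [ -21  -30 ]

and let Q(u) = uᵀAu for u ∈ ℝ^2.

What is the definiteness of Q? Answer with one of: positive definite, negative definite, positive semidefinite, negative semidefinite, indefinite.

negative definite

Symmetric row and column elimination reduces A to a congruent diagonal form with pivots -15, -3/5.
So there are 2 negative pivots.
Hence Q is negative definite.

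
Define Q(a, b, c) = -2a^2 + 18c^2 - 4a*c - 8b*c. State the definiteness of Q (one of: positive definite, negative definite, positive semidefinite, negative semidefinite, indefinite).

The symmetric matrix is A = [[-2, 0, -2], [0, 0, -4], [-2, -4, 18]].
A is congruent to a diagonal matrix with 1 positive, 2 negative and 0 zero entries, so Q is indefinite.

indefinite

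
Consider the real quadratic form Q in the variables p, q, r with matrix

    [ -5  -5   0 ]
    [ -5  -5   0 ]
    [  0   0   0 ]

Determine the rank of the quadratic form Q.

1

Applying the same elementary operations to the rows and columns of A produces a congruent diagonal matrix with entries -5, 0, 0.
So there are 1 negative, 2 zero pivots.
The rank is the number of nonzero pivots: 1.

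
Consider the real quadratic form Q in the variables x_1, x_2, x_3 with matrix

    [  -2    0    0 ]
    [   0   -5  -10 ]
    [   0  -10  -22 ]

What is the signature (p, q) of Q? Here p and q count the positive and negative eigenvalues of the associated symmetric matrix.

Row-reducing A symmetrically gives the diagonal entries -2, -5, -2.
Counting signs: 3 negative.

(0, 3)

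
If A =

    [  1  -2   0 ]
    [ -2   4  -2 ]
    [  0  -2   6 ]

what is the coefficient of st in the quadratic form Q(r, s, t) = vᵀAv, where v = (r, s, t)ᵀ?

-4

The coefficient of st is A[2,3] + A[3,2] = 2·(-2) = -4.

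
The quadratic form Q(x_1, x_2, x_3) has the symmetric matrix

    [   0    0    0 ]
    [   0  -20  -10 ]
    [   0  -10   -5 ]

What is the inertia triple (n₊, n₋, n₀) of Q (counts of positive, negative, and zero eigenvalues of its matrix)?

Congruent diagonalization of A (simultaneous row and column reduction) yields pivots 0, -20, 0.
That gives 1 negative, 2 zero pivots.

(0, 1, 2)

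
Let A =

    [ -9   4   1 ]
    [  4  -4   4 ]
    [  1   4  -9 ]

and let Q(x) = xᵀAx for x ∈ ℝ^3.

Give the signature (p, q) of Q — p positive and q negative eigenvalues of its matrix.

(0, 2)

Applying the same elementary operations to the rows and columns of A produces a congruent diagonal matrix with entries -9, -20/9, 0.
So there are 2 negative, 1 zero pivots.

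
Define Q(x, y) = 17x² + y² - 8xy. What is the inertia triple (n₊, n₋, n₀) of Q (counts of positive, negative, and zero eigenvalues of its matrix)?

(2, 0, 0)

The associated matrix is A = [[17, -4], [-4, 1]].
Applying the same elementary operations to the rows and columns of A produces a congruent diagonal matrix with entries 17, 1/17.
Counting signs: 2 positive.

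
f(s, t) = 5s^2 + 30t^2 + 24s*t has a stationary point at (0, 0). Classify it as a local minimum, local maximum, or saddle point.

local minimum

The Hessian at the origin is H = [[10, 24], [24, 60]].
det H = 10·60 − (24)² = 24 > 0 and H[1,1] = 10 > 0, so H is positive definite.
Therefore the origin is a local minimum.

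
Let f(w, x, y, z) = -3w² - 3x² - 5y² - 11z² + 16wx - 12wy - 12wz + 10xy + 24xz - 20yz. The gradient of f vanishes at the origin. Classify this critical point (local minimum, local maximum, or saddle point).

The Hessian at the origin is H = [[-6, 16, -12, -12], [16, -6, 10, 24], [-12, 10, -10, -20], [-12, 24, -20, -22]].
Row-reducing H symmetrically gives the diagonal entries -6, 110/3, 4/5, -6/11.
That gives 2 positive, 2 negative pivots.
H is indefinite, so the origin is a saddle point.

saddle point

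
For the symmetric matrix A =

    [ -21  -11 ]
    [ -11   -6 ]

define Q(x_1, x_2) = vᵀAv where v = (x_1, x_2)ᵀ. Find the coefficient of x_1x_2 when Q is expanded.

-22

The coefficient of x_1x_2 is A[1,2] + A[2,1] = 2·(-11) = -22.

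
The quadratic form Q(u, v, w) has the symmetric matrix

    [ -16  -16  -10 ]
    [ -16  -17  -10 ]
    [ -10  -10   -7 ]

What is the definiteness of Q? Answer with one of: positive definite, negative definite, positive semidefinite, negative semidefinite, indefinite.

negative definite

Leading principal minors: Δ_1 = -16, Δ_2 = 16, Δ_3 = -12.
The signs alternate starting with Δ_1 < 0, so by Sylvester's criterion Q is negative definite.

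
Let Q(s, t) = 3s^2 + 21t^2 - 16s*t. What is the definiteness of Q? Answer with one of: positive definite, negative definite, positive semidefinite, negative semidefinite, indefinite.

indefinite

The associated matrix is A = [[3, -8], [-8, 21]].
Symmetric row and column elimination reduces A to a congruent diagonal form with pivots 3, -1/3.
That gives 1 positive, 1 negative pivots.
Hence Q is indefinite.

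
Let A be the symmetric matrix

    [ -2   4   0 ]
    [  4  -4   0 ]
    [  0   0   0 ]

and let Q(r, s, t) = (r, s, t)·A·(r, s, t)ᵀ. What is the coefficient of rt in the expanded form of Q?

The coefficient of rt is A[1,3] + A[3,1] = 2·0 = 0.

0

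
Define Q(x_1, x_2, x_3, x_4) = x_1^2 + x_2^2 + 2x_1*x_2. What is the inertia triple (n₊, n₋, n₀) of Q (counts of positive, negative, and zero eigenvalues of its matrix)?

(1, 0, 3)

Write A = [[1, 1, 0, 0], [1, 1, 0, 0], [0, 0, 0, 0], [0, 0, 0, 0]].
Congruent diagonalization of A (simultaneous row and column reduction) yields pivots 1, 0, 0, 0.
That gives 1 positive, 3 zero pivots.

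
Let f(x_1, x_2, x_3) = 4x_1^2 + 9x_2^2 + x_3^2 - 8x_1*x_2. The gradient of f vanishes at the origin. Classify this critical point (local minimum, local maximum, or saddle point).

The Hessian at the origin is H = [[8, -8, 0], [-8, 18, 0], [0, 0, 2]].
An LDLᵀ factorisation of H has diagonal entries 8, 10, 2.
That gives 3 positive pivots.
H is positive definite, so the origin is a strict local minimum.

local minimum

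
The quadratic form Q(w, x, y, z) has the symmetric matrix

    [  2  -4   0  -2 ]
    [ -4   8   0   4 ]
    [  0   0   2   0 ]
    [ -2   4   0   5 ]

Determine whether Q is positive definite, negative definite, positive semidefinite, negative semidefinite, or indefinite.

Symmetric row and column elimination reduces A to a congruent diagonal form with pivots 2, 0, 2, 3.
Counting signs: 3 positive, 1 zero.
Hence Q is positive semidefinite.

positive semidefinite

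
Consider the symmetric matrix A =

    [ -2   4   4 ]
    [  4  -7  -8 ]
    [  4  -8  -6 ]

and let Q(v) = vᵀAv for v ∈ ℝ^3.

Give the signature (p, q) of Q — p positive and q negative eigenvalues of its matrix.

(2, 1)

An LDLᵀ factorisation of A has diagonal entries -2, 1, 2.
So there are 2 positive, 1 negative pivots.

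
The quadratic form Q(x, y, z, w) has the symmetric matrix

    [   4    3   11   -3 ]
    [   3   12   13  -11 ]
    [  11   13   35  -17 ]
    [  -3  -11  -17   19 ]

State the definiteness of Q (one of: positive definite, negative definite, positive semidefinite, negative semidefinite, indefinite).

Applying the same elementary operations to the rows and columns of A produces a congruent diagonal matrix with entries 4, 39/4, 95/39, 12/19.
That gives 4 positive pivots.
Hence Q is positive definite.

positive definite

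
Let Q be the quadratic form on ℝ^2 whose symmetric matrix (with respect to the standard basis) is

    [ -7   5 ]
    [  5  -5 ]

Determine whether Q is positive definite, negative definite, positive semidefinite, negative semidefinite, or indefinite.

For the 2×2 matrix [[-7, 5], [5, -5]]: det = -7·-5 − (5)² = 10, trace = -12.
det > 0 so both eigenvalues share the sign of the trace; trace = -12 < 0 ⇒ both negative.

negative definite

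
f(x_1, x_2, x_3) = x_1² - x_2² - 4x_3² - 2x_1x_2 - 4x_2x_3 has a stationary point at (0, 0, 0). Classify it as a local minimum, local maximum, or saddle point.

The Hessian at the origin is H = [[2, -2, 0], [-2, -2, -4], [0, -4, -8]].
Symmetric row and column elimination reduces H to a congruent diagonal form with pivots 2, -4, -4.
So there are 1 positive, 2 negative pivots.
H is indefinite, so the origin is a saddle point.

saddle point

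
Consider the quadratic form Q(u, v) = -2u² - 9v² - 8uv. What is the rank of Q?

Write A = [[-2, -4], [-4, -9]].
An LDLᵀ factorisation of A has diagonal entries -2, -1.
Counting signs: 2 negative.
The rank is the number of nonzero pivots: 2.

2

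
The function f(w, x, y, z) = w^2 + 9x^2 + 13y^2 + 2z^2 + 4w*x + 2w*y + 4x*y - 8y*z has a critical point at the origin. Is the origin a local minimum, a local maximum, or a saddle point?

local minimum

The Hessian at the origin is H = [[2, 4, 2, 0], [4, 18, 4, 0], [2, 4, 26, -8], [0, 0, -8, 4]].
An LDLᵀ factorisation of H has diagonal entries 2, 10, 24, 4/3.
Counting signs: 4 positive.
H is positive definite, so the origin is a strict local minimum.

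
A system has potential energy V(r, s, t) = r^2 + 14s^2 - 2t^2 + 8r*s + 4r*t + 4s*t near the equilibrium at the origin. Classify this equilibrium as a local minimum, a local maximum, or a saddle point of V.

saddle point

The Hessian at the origin is H = [[2, 8, 4], [8, 28, 4], [4, 4, -4]].
Row-reducing H symmetrically gives the diagonal entries 2, -4, 24.
That gives 2 positive, 1 negative pivots.
H is indefinite, so the origin is a saddle point.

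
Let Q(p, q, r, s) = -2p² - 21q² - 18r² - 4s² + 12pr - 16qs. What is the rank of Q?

3

Write A = [[-2, 0, 6, 0], [0, -21, 0, -8], [6, 0, -18, 0], [0, -8, 0, -4]].
Applying the same elementary operations to the rows and columns of A produces a congruent diagonal matrix with entries -2, -21, 0, -20/21.
So there are 3 negative, 1 zero pivots.
The rank is the number of nonzero pivots: 3.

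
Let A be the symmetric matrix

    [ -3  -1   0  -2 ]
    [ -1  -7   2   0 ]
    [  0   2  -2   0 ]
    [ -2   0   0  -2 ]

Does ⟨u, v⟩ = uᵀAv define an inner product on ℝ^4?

no

Leading principal minors: Δ_1 = -3, Δ_2 = 20, Δ_3 = -28, Δ_4 = 16.
The signs alternate starting with Δ_1 < 0, so by Sylvester's criterion Q is negative definite.
⟨·,·⟩ is an inner product exactly when A is positive definite.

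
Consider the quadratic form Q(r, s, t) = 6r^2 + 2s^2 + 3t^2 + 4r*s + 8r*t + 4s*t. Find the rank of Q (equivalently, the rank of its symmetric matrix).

The symmetric matrix is A = [[6, 2, 4], [2, 2, 2], [4, 2, 3]].
Applying the same elementary operations to the rows and columns of A produces a congruent diagonal matrix with entries 6, 4/3, 0.
That gives 2 positive, 1 zero pivots.
The rank is the number of nonzero pivots: 2.

2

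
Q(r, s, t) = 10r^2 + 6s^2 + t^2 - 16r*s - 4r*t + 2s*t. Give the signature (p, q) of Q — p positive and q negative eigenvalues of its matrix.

(2, 1)

Write A = [[10, -8, -2], [-8, 6, 1], [-2, 1, 1]].
Row-reducing A symmetrically gives the diagonal entries 10, -2/5, 3/2.
That gives 2 positive, 1 negative pivots.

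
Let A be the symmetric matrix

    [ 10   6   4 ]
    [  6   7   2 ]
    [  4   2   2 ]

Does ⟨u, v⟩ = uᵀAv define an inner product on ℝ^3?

Leading principal minors: Δ_1 = 10, Δ_2 = 34, Δ_3 = 12.
All leading principal minors are positive, so by Sylvester's criterion Q is positive definite.
⟨·,·⟩ is an inner product exactly when A is positive definite.

yes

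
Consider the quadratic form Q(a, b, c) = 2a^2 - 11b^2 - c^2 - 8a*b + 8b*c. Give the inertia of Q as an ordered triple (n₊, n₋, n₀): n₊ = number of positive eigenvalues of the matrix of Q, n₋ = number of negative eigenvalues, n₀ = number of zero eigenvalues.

(1, 2, 0)

Write A = [[2, -4, 0], [-4, -11, 4], [0, 4, -1]].
Symmetric row and column elimination reduces A to a congruent diagonal form with pivots 2, -19, -3/19.
So there are 1 positive, 2 negative pivots.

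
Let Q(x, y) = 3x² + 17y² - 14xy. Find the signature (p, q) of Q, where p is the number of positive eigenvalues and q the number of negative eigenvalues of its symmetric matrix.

Write A = [[3, -7], [-7, 17]].
Row-reducing A symmetrically gives the diagonal entries 3, 2/3.
Counting signs: 2 positive.

(2, 0)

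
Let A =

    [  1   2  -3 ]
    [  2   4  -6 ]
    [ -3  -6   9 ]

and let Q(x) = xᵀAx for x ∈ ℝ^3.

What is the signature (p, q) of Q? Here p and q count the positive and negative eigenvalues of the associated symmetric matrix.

Applying the same elementary operations to the rows and columns of A produces a congruent diagonal matrix with entries 1, 0, 0.
Counting signs: 1 positive, 2 zero.

(1, 0)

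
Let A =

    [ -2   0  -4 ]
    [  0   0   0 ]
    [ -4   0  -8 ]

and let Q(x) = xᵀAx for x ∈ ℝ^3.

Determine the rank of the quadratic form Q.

Row-reducing A symmetrically gives the diagonal entries -2, 0, 0.
Counting signs: 1 negative, 2 zero.
The rank is the number of nonzero pivots: 1.

1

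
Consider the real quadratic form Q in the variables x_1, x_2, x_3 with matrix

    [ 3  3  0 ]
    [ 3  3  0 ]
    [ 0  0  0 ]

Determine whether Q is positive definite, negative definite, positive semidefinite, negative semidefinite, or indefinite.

Congruent diagonalization of A (simultaneous row and column reduction) yields pivots 3, 0, 0.
So there are 1 positive, 2 zero pivots.
Hence Q is positive semidefinite.

positive semidefinite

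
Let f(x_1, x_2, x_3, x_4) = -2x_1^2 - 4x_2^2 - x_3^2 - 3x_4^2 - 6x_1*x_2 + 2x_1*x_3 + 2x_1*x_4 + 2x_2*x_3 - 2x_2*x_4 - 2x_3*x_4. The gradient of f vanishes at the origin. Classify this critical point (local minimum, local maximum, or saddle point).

saddle point

The Hessian at the origin is H = [[-4, -6, 2, 2], [-6, -8, 2, -2], [2, 2, -2, -2], [2, -2, -2, -6]].
An LDLᵀ factorisation of H has diagonal entries -4, 1, -2, -12.
Counting signs: 1 positive, 3 negative.
H is indefinite, so the origin is a saddle point.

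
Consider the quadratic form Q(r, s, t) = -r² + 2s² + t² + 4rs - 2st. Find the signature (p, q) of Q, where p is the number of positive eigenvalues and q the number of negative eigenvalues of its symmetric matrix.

(2, 1)

The associated matrix is A = [[-1, 2, 0], [2, 2, -1], [0, -1, 1]].
Applying the same elementary operations to the rows and columns of A produces a congruent diagonal matrix with entries -1, 6, 5/6.
That gives 2 positive, 1 negative pivots.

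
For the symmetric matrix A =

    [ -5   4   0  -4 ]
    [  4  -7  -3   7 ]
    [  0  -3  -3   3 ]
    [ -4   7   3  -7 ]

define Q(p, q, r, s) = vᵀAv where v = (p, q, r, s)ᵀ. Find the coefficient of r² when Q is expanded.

-3

The coefficient of r² is the diagonal entry A[3,3] = -3.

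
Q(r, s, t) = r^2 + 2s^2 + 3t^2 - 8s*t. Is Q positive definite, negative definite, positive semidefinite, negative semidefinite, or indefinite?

The associated matrix is A = [[1, 0, 0], [0, 2, -4], [0, -4, 3]].
Row-reducing A symmetrically gives the diagonal entries 1, 2, -5.
That gives 2 positive, 1 negative pivots.
Hence Q is indefinite.

indefinite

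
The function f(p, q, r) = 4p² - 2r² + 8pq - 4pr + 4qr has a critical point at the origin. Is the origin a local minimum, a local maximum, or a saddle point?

The Hessian at the origin is H = [[8, 8, -4], [8, 0, 4], [-4, 4, -4]].
Applying the same elementary operations to the rows and columns of H produces a congruent diagonal matrix with entries 8, -8, 2.
Counting signs: 2 positive, 1 negative.
H is indefinite, so the origin is a saddle point.

saddle point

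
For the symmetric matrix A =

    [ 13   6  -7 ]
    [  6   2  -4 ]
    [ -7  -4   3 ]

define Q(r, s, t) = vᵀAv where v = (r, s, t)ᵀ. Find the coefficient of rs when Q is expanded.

12

The coefficient of rs is A[1,2] + A[2,1] = 2·6 = 12.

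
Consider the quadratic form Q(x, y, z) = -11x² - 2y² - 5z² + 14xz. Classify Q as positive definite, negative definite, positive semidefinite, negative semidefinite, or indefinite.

negative definite

The symmetric matrix is A = [[-11, 0, 7], [0, -2, 0], [7, 0, -5]].
An LDLᵀ factorisation of A has diagonal entries -11, -2, -6/11.
Counting signs: 3 negative.
Hence Q is negative definite.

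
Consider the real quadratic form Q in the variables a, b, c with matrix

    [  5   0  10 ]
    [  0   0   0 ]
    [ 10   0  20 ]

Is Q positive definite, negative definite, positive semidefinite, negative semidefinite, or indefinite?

positive semidefinite

Congruent diagonalization of A (simultaneous row and column reduction) yields pivots 5, 0, 0.
That gives 1 positive, 2 zero pivots.
Hence Q is positive semidefinite.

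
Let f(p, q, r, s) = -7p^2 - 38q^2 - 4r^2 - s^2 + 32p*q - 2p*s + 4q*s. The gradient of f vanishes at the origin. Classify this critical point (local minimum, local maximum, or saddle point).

local maximum

The Hessian at the origin is H = [[-14, 32, 0, -2], [32, -76, 0, 4], [0, 0, -8, 0], [-2, 4, 0, -2]].
Symmetric row and column elimination reduces H to a congruent diagonal form with pivots -14, -20/7, -8, -8/5.
So there are 4 negative pivots.
H is negative definite, so the origin is a strict local maximum.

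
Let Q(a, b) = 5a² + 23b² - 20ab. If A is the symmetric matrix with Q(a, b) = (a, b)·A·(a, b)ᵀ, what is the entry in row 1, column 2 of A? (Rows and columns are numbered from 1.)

-10

The coefficient of a·b in Q is -20. For a symmetric A this equals A[1,2] + A[2,1] = 2·A[1,2].
So A[1,2] = -20/2 = -10.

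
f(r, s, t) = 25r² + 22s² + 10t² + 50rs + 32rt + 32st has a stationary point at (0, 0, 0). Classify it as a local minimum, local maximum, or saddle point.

The Hessian at the origin is H = [[50, 50, 32], [50, 44, 32], [32, 32, 20]].
Row-reducing H symmetrically gives the diagonal entries 50, -6, -12/25.
Counting signs: 1 positive, 2 negative.
H is indefinite, so the origin is a saddle point.

saddle point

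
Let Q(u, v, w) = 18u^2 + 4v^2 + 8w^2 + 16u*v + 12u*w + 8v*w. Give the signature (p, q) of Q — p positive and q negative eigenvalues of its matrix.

The associated matrix is A = [[18, 8, 6], [8, 4, 4], [6, 4, 8]].
Congruent diagonalization of A (simultaneous row and column reduction) yields pivots 18, 4/9, 2.
Counting signs: 3 positive.

(3, 0)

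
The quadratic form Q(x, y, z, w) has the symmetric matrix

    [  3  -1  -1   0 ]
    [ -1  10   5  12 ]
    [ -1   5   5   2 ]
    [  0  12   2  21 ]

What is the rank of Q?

Symmetric row and column elimination reduces A to a congruent diagonal form with pivots 3, 29/3, 70/29, 1/7.
Counting signs: 4 positive.
The rank is the number of nonzero pivots: 4.

4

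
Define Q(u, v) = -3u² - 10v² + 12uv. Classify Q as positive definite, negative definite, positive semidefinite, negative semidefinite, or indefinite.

The symmetric matrix of Q is [[-3, 6], [6, -10]].
For the 2×2 matrix [[-3, 6], [6, -10]]: det = -3·-10 − (6)² = -6, trace = -13.
det < 0 so the eigenvalues have opposite signs; the form is indefinite.

indefinite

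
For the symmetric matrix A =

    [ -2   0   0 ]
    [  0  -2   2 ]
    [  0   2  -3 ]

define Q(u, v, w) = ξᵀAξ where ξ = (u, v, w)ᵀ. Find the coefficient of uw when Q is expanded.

The coefficient of uw is A[1,3] + A[3,1] = 2·0 = 0.

0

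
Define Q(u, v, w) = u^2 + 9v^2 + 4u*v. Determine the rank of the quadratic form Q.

The symmetric matrix is A = [[1, 2, 0], [2, 9, 0], [0, 0, 0]].
Symmetric row and column elimination reduces A to a congruent diagonal form with pivots 1, 5, 0.
That gives 2 positive, 1 zero pivots.
The rank is the number of nonzero pivots: 2.

2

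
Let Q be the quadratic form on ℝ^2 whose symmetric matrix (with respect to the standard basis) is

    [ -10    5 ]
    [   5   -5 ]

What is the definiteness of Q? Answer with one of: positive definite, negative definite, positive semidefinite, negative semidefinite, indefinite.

negative definite

For the 2×2 matrix [[-10, 5], [5, -5]]: det = -10·-5 − (5)² = 25, trace = -15.
det > 0 so both eigenvalues share the sign of the trace; trace = -15 < 0 ⇒ both negative.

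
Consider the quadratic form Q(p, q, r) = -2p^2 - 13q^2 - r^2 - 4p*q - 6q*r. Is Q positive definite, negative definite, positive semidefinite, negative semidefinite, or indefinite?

negative definite

The symmetric matrix is A = [[-2, -2, 0], [-2, -13, -3], [0, -3, -1]].
Congruent diagonalization of A (simultaneous row and column reduction) yields pivots -2, -11, -2/11.
That gives 3 negative pivots.
Hence Q is negative definite.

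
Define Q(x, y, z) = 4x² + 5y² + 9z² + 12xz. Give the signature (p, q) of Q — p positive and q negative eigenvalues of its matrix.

Write A = [[4, 0, 6], [0, 5, 0], [6, 0, 9]].
Applying the same elementary operations to the rows and columns of A produces a congruent diagonal matrix with entries 4, 5, 0.
That gives 2 positive, 1 zero pivots.

(2, 0)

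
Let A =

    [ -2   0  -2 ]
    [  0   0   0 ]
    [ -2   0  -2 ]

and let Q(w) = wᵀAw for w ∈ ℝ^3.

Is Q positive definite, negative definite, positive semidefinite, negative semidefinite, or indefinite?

negative semidefinite

Applying the same elementary operations to the rows and columns of A produces a congruent diagonal matrix with entries -2, 0, 0.
Counting signs: 1 negative, 2 zero.
Hence Q is negative semidefinite.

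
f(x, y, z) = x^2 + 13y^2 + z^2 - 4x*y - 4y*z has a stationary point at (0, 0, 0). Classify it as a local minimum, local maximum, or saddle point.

local minimum

The Hessian at the origin is H = [[2, -4, 0], [-4, 26, -4], [0, -4, 2]].
Symmetric row and column elimination reduces H to a congruent diagonal form with pivots 2, 18, 10/9.
That gives 3 positive pivots.
H is positive definite, so the origin is a strict local minimum.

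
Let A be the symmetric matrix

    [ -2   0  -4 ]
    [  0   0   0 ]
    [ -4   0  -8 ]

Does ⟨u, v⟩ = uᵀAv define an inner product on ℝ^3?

Row-reducing A symmetrically gives the diagonal entries -2, 0, 0.
Counting signs: 1 negative, 2 zero.
Hence Q is negative semidefinite.
⟨·,·⟩ is an inner product exactly when A is positive definite.

no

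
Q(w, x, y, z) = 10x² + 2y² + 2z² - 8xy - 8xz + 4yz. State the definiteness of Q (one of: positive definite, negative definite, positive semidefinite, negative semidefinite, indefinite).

positive semidefinite

Write A = [[0, 0, 0, 0], [0, 10, -4, -4], [0, -4, 2, 2], [0, -4, 2, 2]].
Applying the same elementary operations to the rows and columns of A produces a congruent diagonal matrix with entries 0, 10, 2/5, 0.
Counting signs: 2 positive, 2 zero.
Hence Q is positive semidefinite.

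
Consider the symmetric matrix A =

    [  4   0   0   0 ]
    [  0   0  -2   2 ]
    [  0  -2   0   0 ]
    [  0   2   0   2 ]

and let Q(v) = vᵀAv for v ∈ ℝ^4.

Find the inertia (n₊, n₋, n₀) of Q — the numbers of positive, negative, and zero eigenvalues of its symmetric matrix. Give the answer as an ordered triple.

(3, 1, 0)

By Sylvester's law of inertia any congruent diagonalization of A has 3 positive, 1 negative and 0 zero entries.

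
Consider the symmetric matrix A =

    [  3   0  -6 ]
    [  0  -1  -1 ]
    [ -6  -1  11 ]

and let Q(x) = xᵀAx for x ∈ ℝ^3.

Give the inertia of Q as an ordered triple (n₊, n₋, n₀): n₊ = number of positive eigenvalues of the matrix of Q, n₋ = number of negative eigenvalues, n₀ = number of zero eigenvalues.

(1, 1, 1)

Symmetric row and column elimination reduces A to a congruent diagonal form with pivots 3, -1, 0.
Counting signs: 1 positive, 1 negative, 1 zero.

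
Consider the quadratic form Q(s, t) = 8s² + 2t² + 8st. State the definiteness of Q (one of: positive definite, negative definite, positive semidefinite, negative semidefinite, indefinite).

Write A = [[8, 4], [4, 2]].
Row-reducing A symmetrically gives the diagonal entries 8, 0.
Counting signs: 1 positive, 1 zero.
Hence Q is positive semidefinite.

positive semidefinite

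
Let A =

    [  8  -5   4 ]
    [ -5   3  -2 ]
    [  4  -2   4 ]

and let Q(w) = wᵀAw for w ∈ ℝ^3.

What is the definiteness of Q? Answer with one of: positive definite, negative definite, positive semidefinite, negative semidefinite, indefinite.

Symmetric row and column elimination reduces A to a congruent diagonal form with pivots 8, -1/8, 4.
Counting signs: 2 positive, 1 negative.
Hence Q is indefinite.

indefinite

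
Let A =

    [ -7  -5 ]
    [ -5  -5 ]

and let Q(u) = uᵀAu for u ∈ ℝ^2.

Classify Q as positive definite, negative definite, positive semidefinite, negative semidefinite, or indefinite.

negative definite

For the 2×2 matrix [[-7, -5], [-5, -5]]: det = -7·-5 − (-5)² = 10, trace = -12.
det > 0 so both eigenvalues share the sign of the trace; trace = -12 < 0 ⇒ both negative.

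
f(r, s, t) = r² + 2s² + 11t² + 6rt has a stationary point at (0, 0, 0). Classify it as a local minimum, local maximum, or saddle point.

The Hessian at the origin is H = [[2, 0, 6], [0, 4, 0], [6, 0, 22]].
Row-reducing H symmetrically gives the diagonal entries 2, 4, 4.
That gives 3 positive pivots.
H is positive definite, so the origin is a strict local minimum.

local minimum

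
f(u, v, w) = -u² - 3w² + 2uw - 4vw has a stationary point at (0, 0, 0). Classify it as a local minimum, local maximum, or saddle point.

The Hessian at the origin is H = [[-2, 0, 2], [0, 0, -4], [2, -4, -6]].
H is indefinite, so the origin is a saddle point.

saddle point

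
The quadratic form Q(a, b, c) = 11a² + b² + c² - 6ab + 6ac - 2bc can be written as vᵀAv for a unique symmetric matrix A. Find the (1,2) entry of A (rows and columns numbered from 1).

-3

The coefficient of a·b in Q is -6. For a symmetric A this equals A[1,2] + A[2,1] = 2·A[1,2].
So A[1,2] = -6/2 = -3.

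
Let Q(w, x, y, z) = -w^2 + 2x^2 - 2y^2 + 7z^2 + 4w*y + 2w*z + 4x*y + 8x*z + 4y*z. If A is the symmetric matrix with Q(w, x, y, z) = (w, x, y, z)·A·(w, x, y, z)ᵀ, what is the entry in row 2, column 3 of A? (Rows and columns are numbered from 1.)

2

The coefficient of x·y in Q is 4. For a symmetric A this equals A[2,3] + A[3,2] = 2·A[2,3].
So A[2,3] = 4/2 = 2.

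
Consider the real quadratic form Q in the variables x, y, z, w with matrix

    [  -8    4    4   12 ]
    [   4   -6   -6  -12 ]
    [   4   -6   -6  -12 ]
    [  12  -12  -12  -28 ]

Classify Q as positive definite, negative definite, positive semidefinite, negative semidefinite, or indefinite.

negative semidefinite

Applying the same elementary operations to the rows and columns of A produces a congruent diagonal matrix with entries -8, -4, 0, -1.
Counting signs: 3 negative, 1 zero.
Hence Q is negative semidefinite.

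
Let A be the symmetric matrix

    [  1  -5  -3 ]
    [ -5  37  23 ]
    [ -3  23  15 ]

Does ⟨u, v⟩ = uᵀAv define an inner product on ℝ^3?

Congruent diagonalization of A (simultaneous row and column reduction) yields pivots 1, 12, 2/3.
Counting signs: 3 positive.
Hence Q is positive definite.
⟨·,·⟩ is an inner product exactly when A is positive definite.

yes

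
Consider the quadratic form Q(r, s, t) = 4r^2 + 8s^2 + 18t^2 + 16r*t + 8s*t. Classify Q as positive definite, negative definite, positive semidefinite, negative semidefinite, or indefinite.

positive semidefinite

Write A = [[4, 0, 8], [0, 8, 4], [8, 4, 18]].
Symmetric row and column elimination reduces A to a congruent diagonal form with pivots 4, 8, 0.
Counting signs: 2 positive, 1 zero.
Hence Q is positive semidefinite.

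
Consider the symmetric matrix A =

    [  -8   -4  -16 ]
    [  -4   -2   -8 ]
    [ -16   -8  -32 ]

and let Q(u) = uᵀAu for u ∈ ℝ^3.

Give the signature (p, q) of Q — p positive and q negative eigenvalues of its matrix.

Congruent diagonalization of A (simultaneous row and column reduction) yields pivots -8, 0, 0.
That gives 1 negative, 2 zero pivots.

(0, 1)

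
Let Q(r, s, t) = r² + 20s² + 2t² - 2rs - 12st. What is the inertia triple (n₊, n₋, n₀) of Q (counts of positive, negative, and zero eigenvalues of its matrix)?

(3, 0, 0)

The symmetric matrix is A = [[1, -1, 0], [-1, 20, -6], [0, -6, 2]].
Applying the same elementary operations to the rows and columns of A produces a congruent diagonal matrix with entries 1, 19, 2/19.
Counting signs: 3 positive.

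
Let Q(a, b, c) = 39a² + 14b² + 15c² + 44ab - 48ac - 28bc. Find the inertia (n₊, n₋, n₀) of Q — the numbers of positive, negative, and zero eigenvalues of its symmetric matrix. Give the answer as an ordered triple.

(3, 0, 0)

Write A = [[39, 22, -24], [22, 14, -14], [-24, -14, 15]].
Symmetric row and column elimination reduces A to a congruent diagonal form with pivots 39, 62/39, 3/31.
Counting signs: 3 positive.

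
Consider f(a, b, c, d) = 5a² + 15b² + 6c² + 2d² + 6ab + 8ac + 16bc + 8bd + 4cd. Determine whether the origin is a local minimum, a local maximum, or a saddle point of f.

The Hessian at the origin is H = [[10, 6, 8, 0], [6, 30, 16, 8], [8, 16, 12, 4], [0, 8, 4, 4]].
Row-reducing H symmetrically gives the diagonal entries 10, 132/5, 28/33, 8/7.
Counting signs: 4 positive.
H is positive definite, so the origin is a strict local minimum.

local minimum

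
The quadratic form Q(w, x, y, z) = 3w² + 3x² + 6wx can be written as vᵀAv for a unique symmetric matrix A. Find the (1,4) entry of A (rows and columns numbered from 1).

The coefficient of w·z in Q is 0. For a symmetric A this equals A[1,4] + A[4,1] = 2·A[1,4].
So A[1,4] = 0/2 = 0.

0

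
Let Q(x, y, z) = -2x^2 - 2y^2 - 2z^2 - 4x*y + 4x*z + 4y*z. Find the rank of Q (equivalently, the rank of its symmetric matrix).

The symmetric matrix is A = [[-2, -2, 2], [-2, -2, 2], [2, 2, -2]].
Congruent diagonalization of A (simultaneous row and column reduction) yields pivots -2, 0, 0.
That gives 1 negative, 2 zero pivots.
The rank is the number of nonzero pivots: 1.

1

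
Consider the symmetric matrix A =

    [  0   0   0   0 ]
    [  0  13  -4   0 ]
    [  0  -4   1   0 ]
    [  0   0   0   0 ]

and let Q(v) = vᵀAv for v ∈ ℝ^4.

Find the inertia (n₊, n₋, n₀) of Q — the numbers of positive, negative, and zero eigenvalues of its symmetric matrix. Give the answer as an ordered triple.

Congruent diagonalization of A (simultaneous row and column reduction) yields pivots 0, 13, -3/13, 0.
Counting signs: 1 positive, 1 negative, 2 zero.

(1, 1, 2)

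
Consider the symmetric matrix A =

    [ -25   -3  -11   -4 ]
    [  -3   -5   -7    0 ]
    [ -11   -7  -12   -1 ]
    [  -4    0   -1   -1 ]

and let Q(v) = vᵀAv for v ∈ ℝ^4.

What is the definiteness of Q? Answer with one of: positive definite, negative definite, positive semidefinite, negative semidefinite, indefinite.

negative definite

Row-reducing A symmetrically gives the diagonal entries -25, -116/25, -6/29, -1/6.
That gives 4 negative pivots.
Hence Q is negative definite.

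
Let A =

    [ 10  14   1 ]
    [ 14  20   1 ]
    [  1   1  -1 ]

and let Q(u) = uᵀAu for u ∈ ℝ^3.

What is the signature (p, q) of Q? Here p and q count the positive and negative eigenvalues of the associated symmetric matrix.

An LDLᵀ factorisation of A has diagonal entries 10, 2/5, -3/2.
That gives 2 positive, 1 negative pivots.

(2, 1)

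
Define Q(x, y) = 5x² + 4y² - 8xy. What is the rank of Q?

2

Write A = [[5, -4], [-4, 4]].
Applying the same elementary operations to the rows and columns of A produces a congruent diagonal matrix with entries 5, 4/5.
So there are 2 positive pivots.
The rank is the number of nonzero pivots: 2.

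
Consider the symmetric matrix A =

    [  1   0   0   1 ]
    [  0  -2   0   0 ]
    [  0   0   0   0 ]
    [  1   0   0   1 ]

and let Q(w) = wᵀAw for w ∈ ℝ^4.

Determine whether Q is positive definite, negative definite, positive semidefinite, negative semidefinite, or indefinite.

indefinite

Congruent diagonalization of A (simultaneous row and column reduction) yields pivots 1, -2, 0, 0.
That gives 1 positive, 1 negative, 2 zero pivots.
Hence Q is indefinite.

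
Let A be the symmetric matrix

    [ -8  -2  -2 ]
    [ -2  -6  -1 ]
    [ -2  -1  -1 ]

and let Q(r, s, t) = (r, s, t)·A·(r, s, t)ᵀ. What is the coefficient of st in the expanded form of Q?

The coefficient of st is A[2,3] + A[3,2] = 2·(-1) = -2.

-2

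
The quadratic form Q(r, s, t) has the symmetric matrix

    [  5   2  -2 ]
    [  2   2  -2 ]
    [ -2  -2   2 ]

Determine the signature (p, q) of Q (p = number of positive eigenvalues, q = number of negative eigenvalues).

(2, 0)

Applying the same elementary operations to the rows and columns of A produces a congruent diagonal matrix with entries 5, 6/5, 0.
That gives 2 positive, 1 zero pivots.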